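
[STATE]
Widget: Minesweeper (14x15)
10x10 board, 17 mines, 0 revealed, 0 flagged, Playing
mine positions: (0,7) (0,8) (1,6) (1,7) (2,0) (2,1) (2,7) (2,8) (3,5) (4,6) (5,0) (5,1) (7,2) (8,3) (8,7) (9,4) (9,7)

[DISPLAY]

■■■■■■■■■■    
■■■■■■■■■■    
■■■■■■■■■■    
■■■■■■■■■■    
■■■■■■■■■■    
■■■■■■■■■■    
■■■■■■■■■■    
■■■■■■■■■■    
■■■■■■■■■■    
■■■■■■■■■■    
              
              
              
              
              


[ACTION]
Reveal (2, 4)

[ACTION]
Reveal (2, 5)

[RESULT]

■■■■■■■■■■    
■■■■■■■■■■    
■■■■12■■■■    
■■■■■■■■■■    
■■■■■■■■■■    
■■■■■■■■■■    
■■■■■■■■■■    
■■■■■■■■■■    
■■■■■■■■■■    
■■■■■■■■■■    
              
              
              
              
              


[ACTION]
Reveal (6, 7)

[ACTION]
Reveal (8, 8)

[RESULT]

     1■■■■    
221  1■■■■    
■■1 12■■■■    
■■1 1■■321    
■■1 12■1      
■■1  111      
■■21          
■■■21 111     
■■■■212■2     
■■■■■■■■2     
              
              
              
              
              


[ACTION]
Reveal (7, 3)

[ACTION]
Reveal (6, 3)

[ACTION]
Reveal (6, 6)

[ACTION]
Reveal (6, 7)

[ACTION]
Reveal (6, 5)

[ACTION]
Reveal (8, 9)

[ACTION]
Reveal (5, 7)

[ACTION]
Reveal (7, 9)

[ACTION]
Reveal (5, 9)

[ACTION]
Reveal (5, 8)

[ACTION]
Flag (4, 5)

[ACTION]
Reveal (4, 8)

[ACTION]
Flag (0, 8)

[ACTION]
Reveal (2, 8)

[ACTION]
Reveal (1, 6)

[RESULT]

     1■✹✹■    
221  1✹✹■■    
✹✹1 12■✹✹■    
■■1 1✹■321    
■■1 12✹1      
✹✹1  111      
■■21          
■■✹21 111     
■■■✹212✹2     
■■■■✹■■✹2     
              
              
              
              
              


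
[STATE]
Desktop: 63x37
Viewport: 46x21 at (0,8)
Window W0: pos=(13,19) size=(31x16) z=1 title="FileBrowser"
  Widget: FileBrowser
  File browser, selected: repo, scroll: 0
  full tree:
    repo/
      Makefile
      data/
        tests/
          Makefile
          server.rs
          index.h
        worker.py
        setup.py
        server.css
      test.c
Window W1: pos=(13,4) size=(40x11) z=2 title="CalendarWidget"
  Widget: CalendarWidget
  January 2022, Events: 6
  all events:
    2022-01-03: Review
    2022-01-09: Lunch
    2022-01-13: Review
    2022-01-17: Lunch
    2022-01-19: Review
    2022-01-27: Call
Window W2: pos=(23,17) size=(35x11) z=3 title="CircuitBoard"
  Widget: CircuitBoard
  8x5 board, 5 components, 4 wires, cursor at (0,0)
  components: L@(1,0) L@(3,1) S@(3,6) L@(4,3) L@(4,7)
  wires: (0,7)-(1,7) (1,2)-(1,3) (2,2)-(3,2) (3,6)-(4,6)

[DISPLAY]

             ┃Mo Tu We Th Fr Sa Su            
             ┃                1  2            
             ┃ 3*  4  5  6  7  8  9*          
             ┃10 11 12 13* 14 15 16           
             ┃17* 18 19* 20 21 22 23          
             ┃24 25 26 27* 28 29 30           
             ┗━━━━━━━━━━━━━━━━━━━━━━━━━━━━━━━━
                                              
                                              
                       ┏━━━━━━━━━━━━━━━━━━━━━━
                       ┃ CircuitBoard         
             ┏━━━━━━━━━┠──────────────────────
             ┃ FileBrow┃   0 1 2 3 4 5 6 7    
             ┠─────────┃0  [.]                
             ┃> [-] rep┃                      
             ┃    Makef┃1   L       · ─ ·     
             ┃    [+] d┃                      
             ┃    test.┃2           ·         
             ┃         ┃            │         
             ┃         ┗━━━━━━━━━━━━━━━━━━━━━━
             ┃                             ┃  


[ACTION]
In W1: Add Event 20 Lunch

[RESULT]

             ┃Mo Tu We Th Fr Sa Su            
             ┃                1  2            
             ┃ 3*  4  5  6  7  8  9*          
             ┃10 11 12 13* 14 15 16           
             ┃17* 18 19* 20* 21 22 23         
             ┃24 25 26 27* 28 29 30           
             ┗━━━━━━━━━━━━━━━━━━━━━━━━━━━━━━━━
                                              
                                              
                       ┏━━━━━━━━━━━━━━━━━━━━━━
                       ┃ CircuitBoard         
             ┏━━━━━━━━━┠──────────────────────
             ┃ FileBrow┃   0 1 2 3 4 5 6 7    
             ┠─────────┃0  [.]                
             ┃> [-] rep┃                      
             ┃    Makef┃1   L       · ─ ·     
             ┃    [+] d┃                      
             ┃    test.┃2           ·         
             ┃         ┃            │         
             ┃         ┗━━━━━━━━━━━━━━━━━━━━━━
             ┃                             ┃  


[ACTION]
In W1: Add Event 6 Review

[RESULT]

             ┃Mo Tu We Th Fr Sa Su            
             ┃                1  2            
             ┃ 3*  4  5  6*  7  8  9*         
             ┃10 11 12 13* 14 15 16           
             ┃17* 18 19* 20* 21 22 23         
             ┃24 25 26 27* 28 29 30           
             ┗━━━━━━━━━━━━━━━━━━━━━━━━━━━━━━━━
                                              
                                              
                       ┏━━━━━━━━━━━━━━━━━━━━━━
                       ┃ CircuitBoard         
             ┏━━━━━━━━━┠──────────────────────
             ┃ FileBrow┃   0 1 2 3 4 5 6 7    
             ┠─────────┃0  [.]                
             ┃> [-] rep┃                      
             ┃    Makef┃1   L       · ─ ·     
             ┃    [+] d┃                      
             ┃    test.┃2           ·         
             ┃         ┃            │         
             ┃         ┗━━━━━━━━━━━━━━━━━━━━━━
             ┃                             ┃  


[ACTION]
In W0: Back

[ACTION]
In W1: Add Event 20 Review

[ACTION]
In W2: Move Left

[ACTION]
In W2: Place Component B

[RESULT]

             ┃Mo Tu We Th Fr Sa Su            
             ┃                1  2            
             ┃ 3*  4  5  6*  7  8  9*         
             ┃10 11 12 13* 14 15 16           
             ┃17* 18 19* 20* 21 22 23         
             ┃24 25 26 27* 28 29 30           
             ┗━━━━━━━━━━━━━━━━━━━━━━━━━━━━━━━━
                                              
                                              
                       ┏━━━━━━━━━━━━━━━━━━━━━━
                       ┃ CircuitBoard         
             ┏━━━━━━━━━┠──────────────────────
             ┃ FileBrow┃   0 1 2 3 4 5 6 7    
             ┠─────────┃0  [B]                
             ┃> [-] rep┃                      
             ┃    Makef┃1   L       · ─ ·     
             ┃    [+] d┃                      
             ┃    test.┃2           ·         
             ┃         ┃            │         
             ┃         ┗━━━━━━━━━━━━━━━━━━━━━━
             ┃                             ┃  


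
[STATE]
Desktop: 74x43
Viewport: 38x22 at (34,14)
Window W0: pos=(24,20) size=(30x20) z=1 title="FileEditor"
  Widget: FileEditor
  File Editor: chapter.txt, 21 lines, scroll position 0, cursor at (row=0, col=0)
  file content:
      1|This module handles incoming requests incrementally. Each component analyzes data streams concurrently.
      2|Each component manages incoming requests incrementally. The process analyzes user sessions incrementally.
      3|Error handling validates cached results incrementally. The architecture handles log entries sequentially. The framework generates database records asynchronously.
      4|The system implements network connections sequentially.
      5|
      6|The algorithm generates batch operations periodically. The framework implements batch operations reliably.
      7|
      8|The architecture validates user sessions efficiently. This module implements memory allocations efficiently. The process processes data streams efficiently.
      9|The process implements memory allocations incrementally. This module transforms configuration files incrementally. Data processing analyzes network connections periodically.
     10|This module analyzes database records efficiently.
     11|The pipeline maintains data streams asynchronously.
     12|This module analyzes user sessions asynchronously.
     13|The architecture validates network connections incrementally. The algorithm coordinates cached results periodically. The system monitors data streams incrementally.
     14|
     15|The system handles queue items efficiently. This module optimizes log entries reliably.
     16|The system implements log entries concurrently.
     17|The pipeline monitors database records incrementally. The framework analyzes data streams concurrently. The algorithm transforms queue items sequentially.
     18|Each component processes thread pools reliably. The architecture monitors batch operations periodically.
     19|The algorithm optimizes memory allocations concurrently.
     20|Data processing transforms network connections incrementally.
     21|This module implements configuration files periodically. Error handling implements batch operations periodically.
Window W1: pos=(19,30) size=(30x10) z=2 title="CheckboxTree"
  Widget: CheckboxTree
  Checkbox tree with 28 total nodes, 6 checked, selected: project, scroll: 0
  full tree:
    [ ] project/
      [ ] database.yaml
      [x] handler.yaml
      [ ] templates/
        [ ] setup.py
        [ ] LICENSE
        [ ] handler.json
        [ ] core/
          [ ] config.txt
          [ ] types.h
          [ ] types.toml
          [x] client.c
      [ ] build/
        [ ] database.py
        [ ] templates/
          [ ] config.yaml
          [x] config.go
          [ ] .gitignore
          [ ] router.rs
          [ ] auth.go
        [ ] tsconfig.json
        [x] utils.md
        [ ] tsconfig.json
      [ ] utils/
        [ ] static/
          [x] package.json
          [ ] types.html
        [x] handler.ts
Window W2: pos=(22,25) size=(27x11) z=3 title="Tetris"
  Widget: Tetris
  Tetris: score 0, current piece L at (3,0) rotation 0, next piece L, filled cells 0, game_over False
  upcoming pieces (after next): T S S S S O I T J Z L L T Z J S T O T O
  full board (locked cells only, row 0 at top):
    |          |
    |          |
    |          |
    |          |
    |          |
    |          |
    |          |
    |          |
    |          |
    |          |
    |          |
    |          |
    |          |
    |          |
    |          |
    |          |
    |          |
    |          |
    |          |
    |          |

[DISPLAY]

                                      
                                      
                                      
                                      
                                      
                                      
━━━━━━━━━━━━━━━━━━━┓                  
or                 ┃                  
───────────────────┨                  
le handles incomin▲┃                  
onent manages inco█┃                  
━━━━━━━━━━━━━━┓ ca░┃                  
              ┃two░┃                  
──────────────┨   ░┃                  
Next:         ┃bat░┃                  
  ▒           ┃   ░┃                  
▒▒▒           ┃es ░┃                  
              ┃emo░┃                  
              ┃aba░┃                  
              ┃ata░┃                  
Score:        ┃r s░┃                  
━━━━━━━━━━━━━━┛es ░┃                  


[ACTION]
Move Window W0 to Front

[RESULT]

                                      
                                      
                                      
                                      
                                      
                                      
━━━━━━━━━━━━━━━━━━━┓                  
or                 ┃                  
───────────────────┨                  
le handles incomin▲┃                  
onent manages inco█┃                  
dling validates ca░┃                  
m implements netwo░┃                  
                  ░┃                  
ithm generates bat░┃                  
                  ░┃                  
tecture validates ░┃                  
ss implements memo░┃                  
le analyzes databa░┃                  
ine maintains data░┃                  
le analyzes user s░┃                  
tecture validates ░┃                  


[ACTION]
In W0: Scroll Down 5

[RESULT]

                                      
                                      
                                      
                                      
                                      
                                      
━━━━━━━━━━━━━━━━━━━┓                  
or                 ┃                  
───────────────────┨                  
ithm generates bat▲┃                  
                  ░┃                  
tecture validates ░┃                  
ss implements memo░┃                  
le analyzes databa░┃                  
ine maintains data░┃                  
le analyzes user s░┃                  
tecture validates ░┃                  
                  ░┃                  
m handles queue it░┃                  
m implements log e░┃                  
ine monitors datab░┃                  
onent processes th░┃                  


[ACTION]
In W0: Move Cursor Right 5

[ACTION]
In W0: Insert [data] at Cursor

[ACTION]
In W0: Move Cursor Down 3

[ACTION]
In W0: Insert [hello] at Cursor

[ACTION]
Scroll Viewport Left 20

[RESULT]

                                      
                                      
                                      
                                      
                                      
                                      
          ┏━━━━━━━━━━━━━━━━━━━━━━━━━━━
          ┃ FileEditor                
          ┠───────────────────────────
          ┃The algorithm generates bat
          ┃                           
        ┏━┃The architecture validates 
        ┃ ┃The process implements memo
        ┠─┃This module analyzes databa
        ┃ ┃The pipeline maintains data
        ┃ ┃This module analyzes user s
     ┏━━┃ ┃The architecture validates 
     ┃ C┃ ┃                           
     ┠──┃ ┃The system handles queue it
     ┃>[┃ ┃The system implements log e
     ┃  ┃ ┃The pipeline monitors datab
     ┃  ┗━┃Each component processes th


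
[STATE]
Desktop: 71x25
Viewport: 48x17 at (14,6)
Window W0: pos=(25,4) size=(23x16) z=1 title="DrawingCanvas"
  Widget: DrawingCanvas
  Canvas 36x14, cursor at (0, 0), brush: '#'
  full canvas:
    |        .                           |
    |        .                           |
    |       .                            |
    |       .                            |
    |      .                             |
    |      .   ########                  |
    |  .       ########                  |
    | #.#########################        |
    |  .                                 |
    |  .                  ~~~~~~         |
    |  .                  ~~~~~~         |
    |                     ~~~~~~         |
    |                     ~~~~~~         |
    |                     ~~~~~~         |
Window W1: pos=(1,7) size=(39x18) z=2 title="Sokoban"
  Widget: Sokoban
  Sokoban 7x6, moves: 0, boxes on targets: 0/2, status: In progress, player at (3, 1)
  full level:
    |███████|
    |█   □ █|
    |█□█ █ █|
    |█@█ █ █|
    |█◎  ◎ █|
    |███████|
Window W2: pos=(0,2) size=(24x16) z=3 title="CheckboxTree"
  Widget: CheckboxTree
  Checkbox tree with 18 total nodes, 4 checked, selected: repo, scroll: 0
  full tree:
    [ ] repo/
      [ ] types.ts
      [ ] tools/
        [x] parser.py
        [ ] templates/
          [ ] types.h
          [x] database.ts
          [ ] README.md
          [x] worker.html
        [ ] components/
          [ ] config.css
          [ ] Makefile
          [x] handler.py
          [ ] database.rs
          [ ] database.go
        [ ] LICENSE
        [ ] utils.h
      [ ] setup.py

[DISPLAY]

ts       ┃ ┠─────────────────────┨              
         ┃━━━━━━━━━━━━━━━┓       ┃              
er.py    ┃               ┃       ┃              
lates/   ┃───────────────┨       ┃              
pes.h    ┃               ┃       ┃              
tabase.ts┃               ┃       ┃              
ADME.md  ┃               ┃####   ┃              
rker.html┃               ┃####   ┃              
onents/  ┃               ┃#######┃              
nfig.css ┃               ┃       ┃              
kefile   ┃               ┃       ┃              
━━━━━━━━━┛               ┃       ┃              
                         ┃       ┃              
                         ┃━━━━━━━┛              
                         ┃                      
                         ┃                      
                         ┃                      


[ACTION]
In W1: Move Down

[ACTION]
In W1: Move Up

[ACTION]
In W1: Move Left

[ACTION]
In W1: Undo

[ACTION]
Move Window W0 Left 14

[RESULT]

ts       ┃─────────┨                            
         ┃━━━━━━━━━━━━━━━┓                      
er.py    ┃               ┃                      
lates/   ┃───────────────┨                      
pes.h    ┃               ┃                      
tabase.ts┃               ┃                      
ADME.md  ┃               ┃                      
rker.html┃               ┃                      
onents/  ┃               ┃                      
nfig.css ┃               ┃                      
kefile   ┃               ┃                      
━━━━━━━━━┛               ┃                      
                         ┃                      
                         ┃                      
                         ┃                      
                         ┃                      
                         ┃                      


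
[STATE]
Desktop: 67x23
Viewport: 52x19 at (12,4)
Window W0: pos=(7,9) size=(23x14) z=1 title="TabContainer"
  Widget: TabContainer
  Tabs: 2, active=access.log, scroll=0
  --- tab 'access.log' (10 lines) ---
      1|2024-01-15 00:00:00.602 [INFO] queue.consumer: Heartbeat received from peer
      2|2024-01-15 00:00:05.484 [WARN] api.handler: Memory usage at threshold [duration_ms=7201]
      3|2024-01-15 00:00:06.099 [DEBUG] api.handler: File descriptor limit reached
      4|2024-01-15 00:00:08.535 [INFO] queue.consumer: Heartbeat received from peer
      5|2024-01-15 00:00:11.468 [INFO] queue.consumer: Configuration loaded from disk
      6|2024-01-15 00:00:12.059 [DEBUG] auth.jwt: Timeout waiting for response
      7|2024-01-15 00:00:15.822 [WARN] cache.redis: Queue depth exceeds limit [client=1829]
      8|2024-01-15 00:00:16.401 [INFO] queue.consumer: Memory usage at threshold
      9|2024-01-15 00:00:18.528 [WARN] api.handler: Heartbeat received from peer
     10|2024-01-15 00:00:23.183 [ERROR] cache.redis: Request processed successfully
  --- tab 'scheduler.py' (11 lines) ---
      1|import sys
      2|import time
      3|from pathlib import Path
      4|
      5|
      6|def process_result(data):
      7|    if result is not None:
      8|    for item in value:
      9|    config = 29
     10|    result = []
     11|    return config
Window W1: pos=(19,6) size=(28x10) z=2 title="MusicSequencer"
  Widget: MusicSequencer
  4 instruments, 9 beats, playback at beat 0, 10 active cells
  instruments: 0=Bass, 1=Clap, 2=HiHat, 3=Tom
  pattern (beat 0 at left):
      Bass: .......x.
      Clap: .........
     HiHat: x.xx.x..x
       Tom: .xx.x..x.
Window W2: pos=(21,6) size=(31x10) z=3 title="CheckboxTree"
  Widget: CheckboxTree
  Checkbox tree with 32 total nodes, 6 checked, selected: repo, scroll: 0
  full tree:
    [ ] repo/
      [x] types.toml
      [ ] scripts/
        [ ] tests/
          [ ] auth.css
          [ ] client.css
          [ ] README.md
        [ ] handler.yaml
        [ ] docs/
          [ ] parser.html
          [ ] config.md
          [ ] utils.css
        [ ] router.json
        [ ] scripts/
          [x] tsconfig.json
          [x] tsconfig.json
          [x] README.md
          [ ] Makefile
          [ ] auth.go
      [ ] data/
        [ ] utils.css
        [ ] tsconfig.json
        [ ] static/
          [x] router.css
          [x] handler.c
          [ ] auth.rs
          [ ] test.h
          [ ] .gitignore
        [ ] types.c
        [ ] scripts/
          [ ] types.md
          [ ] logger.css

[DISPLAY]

                                                    
                                                    
       ┏━┏━━━━━━━━━━━━━━━━━━━━━━━━━━━━━┓            
       ┃ ┃ CheckboxTree                ┃            
       ┠─┠─────────────────────────────┨            
━━━━━━━┃ ┃>[-] repo/                   ┃            
Contain┃ ┃   [x] types.toml            ┃            
───────┃ ┃   [-] scripts/              ┃            
ess.log┃ ┃     [ ] tests/              ┃            
───────┃ ┃       [ ] auth.css          ┃            
-01-15 ┃ ┃       [ ] client.css        ┃            
-01-15 ┗━┗━━━━━━━━━━━━━━━━━━━━━━━━━━━━━┛            
-01-15 00:00:06.0┃                                  
-01-15 00:00:08.5┃                                  
-01-15 00:00:11.4┃                                  
-01-15 00:00:12.0┃                                  
-01-15 00:00:15.8┃                                  
-01-15 00:00:16.4┃                                  
━━━━━━━━━━━━━━━━━┛                                  


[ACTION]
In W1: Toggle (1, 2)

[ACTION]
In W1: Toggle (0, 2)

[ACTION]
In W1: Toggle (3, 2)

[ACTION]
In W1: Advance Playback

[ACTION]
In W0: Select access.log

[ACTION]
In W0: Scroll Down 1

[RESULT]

                                                    
                                                    
       ┏━┏━━━━━━━━━━━━━━━━━━━━━━━━━━━━━┓            
       ┃ ┃ CheckboxTree                ┃            
       ┠─┠─────────────────────────────┨            
━━━━━━━┃ ┃>[-] repo/                   ┃            
Contain┃ ┃   [x] types.toml            ┃            
───────┃ ┃   [-] scripts/              ┃            
ess.log┃ ┃     [ ] tests/              ┃            
───────┃ ┃       [ ] auth.css          ┃            
-01-15 ┃ ┃       [ ] client.css        ┃            
-01-15 ┗━┗━━━━━━━━━━━━━━━━━━━━━━━━━━━━━┛            
-01-15 00:00:08.5┃                                  
-01-15 00:00:11.4┃                                  
-01-15 00:00:12.0┃                                  
-01-15 00:00:15.8┃                                  
-01-15 00:00:16.4┃                                  
-01-15 00:00:18.5┃                                  
━━━━━━━━━━━━━━━━━┛                                  


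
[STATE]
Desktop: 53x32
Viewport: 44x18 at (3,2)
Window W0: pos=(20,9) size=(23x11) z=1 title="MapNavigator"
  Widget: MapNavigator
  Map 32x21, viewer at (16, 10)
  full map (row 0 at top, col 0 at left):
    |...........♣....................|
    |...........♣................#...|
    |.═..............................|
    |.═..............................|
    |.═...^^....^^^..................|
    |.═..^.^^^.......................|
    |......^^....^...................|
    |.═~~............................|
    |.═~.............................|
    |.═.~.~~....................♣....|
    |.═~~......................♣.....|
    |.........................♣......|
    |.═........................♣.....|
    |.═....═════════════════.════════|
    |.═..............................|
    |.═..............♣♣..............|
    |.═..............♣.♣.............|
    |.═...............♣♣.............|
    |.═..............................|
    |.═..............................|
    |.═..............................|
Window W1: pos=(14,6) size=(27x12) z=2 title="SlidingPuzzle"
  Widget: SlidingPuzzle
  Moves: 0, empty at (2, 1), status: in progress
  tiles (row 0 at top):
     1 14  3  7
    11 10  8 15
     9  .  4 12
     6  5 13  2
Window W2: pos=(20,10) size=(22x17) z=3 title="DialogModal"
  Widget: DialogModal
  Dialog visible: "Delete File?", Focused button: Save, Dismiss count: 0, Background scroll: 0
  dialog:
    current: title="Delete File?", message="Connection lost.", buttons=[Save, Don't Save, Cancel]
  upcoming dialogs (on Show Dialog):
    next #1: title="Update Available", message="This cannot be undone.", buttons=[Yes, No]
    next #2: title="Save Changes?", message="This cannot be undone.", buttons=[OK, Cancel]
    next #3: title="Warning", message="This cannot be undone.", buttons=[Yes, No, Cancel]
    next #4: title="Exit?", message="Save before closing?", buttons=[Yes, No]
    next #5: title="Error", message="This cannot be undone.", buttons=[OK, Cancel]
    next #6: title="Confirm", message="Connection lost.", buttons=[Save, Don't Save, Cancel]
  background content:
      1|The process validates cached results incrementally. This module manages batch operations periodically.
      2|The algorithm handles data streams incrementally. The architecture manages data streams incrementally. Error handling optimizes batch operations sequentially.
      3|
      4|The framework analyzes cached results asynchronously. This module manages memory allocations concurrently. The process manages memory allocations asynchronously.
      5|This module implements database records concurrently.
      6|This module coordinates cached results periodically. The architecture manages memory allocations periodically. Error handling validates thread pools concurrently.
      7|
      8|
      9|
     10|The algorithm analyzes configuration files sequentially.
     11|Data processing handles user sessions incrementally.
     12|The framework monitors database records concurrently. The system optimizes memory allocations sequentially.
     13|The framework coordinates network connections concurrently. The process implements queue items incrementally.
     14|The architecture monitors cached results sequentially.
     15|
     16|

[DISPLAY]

                                            
                                            
                                            
                                            
           ┏━━━━━━━━━━━━━━━━━━━━━━━━━┓      
           ┃ SlidingPuzzle           ┃      
           ┠─────────────────────────┨      
           ┃┌────┬────┬────┬────┐    ┃━┓    
           ┃│  1 ┏━━━━━━━━━━━━━━━━━━━━┓┃    
           ┃├────┃ DialogModal        ┃┨    
           ┃│ 11 ┠────────────────────┨┃    
           ┃├────┃The process validate┃┃    
           ┃│  9 ┃The algorithm handle┃┃    
           ┃├────┃                    ┃┃    
           ┃│  6 ┃The framework analyz┃┃    
           ┗━━━━━┃Th┌──────────────┐en┃┃    
                 ┃Th│ Delete File? │na┃┃    
                 ┃  │Connection los│  ┃┛    


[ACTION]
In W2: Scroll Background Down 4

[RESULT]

                                            
                                            
                                            
                                            
           ┏━━━━━━━━━━━━━━━━━━━━━━━━━┓      
           ┃ SlidingPuzzle           ┃      
           ┠─────────────────────────┨      
           ┃┌────┬────┬────┬────┐    ┃━┓    
           ┃│  1 ┏━━━━━━━━━━━━━━━━━━━━┓┃    
           ┃├────┃ DialogModal        ┃┨    
           ┃│ 11 ┠────────────────────┨┃    
           ┃├────┃This module implemen┃┃    
           ┃│  9 ┃This module coordina┃┃    
           ┃├────┃                    ┃┃    
           ┃│  6 ┃                    ┃┃    
           ┗━━━━━┃  ┌──────────────┐  ┃┃    
                 ┃Th│ Delete File? │yz┃┃    
                 ┃Da│Connection los│nd┃┛    


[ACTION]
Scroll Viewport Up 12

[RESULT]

                                            
                                            
                                            
                                            
                                            
                                            
           ┏━━━━━━━━━━━━━━━━━━━━━━━━━┓      
           ┃ SlidingPuzzle           ┃      
           ┠─────────────────────────┨      
           ┃┌────┬────┬────┬────┐    ┃━┓    
           ┃│  1 ┏━━━━━━━━━━━━━━━━━━━━┓┃    
           ┃├────┃ DialogModal        ┃┨    
           ┃│ 11 ┠────────────────────┨┃    
           ┃├────┃This module implemen┃┃    
           ┃│  9 ┃This module coordina┃┃    
           ┃├────┃                    ┃┃    
           ┃│  6 ┃                    ┃┃    
           ┗━━━━━┃  ┌──────────────┐  ┃┃    


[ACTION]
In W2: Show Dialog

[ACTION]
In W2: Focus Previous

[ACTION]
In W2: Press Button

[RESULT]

                                            
                                            
                                            
                                            
                                            
                                            
           ┏━━━━━━━━━━━━━━━━━━━━━━━━━┓      
           ┃ SlidingPuzzle           ┃      
           ┠─────────────────────────┨      
           ┃┌────┬────┬────┬────┐    ┃━┓    
           ┃│  1 ┏━━━━━━━━━━━━━━━━━━━━┓┃    
           ┃├────┃ DialogModal        ┃┨    
           ┃│ 11 ┠────────────────────┨┃    
           ┃├────┃This module implemen┃┃    
           ┃│  9 ┃This module coordina┃┃    
           ┃├────┃                    ┃┃    
           ┃│  6 ┃                    ┃┃    
           ┗━━━━━┃                    ┃┃    


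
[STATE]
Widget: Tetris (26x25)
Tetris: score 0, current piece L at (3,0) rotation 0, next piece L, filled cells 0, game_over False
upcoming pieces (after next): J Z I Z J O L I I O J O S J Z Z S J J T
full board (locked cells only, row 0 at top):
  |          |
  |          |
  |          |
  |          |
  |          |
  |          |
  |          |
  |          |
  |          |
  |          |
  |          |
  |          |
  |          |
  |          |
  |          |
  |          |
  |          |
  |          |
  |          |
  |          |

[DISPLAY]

     ▒    │Next:          
   ▒▒▒    │  ▒            
          │▒▒▒            
          │               
          │               
          │               
          │Score:         
          │0              
          │               
          │               
          │               
          │               
          │               
          │               
          │               
          │               
          │               
          │               
          │               
          │               
          │               
          │               
          │               
          │               
          │               


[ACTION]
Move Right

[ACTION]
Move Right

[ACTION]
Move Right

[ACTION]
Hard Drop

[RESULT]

     ▒    │Next:          
   ▒▒▒    │█              
          │███            
          │               
          │               
          │               
          │Score:         
          │0              
          │               
          │               
          │               
          │               
          │               
          │               
          │               
          │               
          │               
          │               
        ▒ │               
      ▒▒▒ │               
          │               
          │               
          │               
          │               
          │               


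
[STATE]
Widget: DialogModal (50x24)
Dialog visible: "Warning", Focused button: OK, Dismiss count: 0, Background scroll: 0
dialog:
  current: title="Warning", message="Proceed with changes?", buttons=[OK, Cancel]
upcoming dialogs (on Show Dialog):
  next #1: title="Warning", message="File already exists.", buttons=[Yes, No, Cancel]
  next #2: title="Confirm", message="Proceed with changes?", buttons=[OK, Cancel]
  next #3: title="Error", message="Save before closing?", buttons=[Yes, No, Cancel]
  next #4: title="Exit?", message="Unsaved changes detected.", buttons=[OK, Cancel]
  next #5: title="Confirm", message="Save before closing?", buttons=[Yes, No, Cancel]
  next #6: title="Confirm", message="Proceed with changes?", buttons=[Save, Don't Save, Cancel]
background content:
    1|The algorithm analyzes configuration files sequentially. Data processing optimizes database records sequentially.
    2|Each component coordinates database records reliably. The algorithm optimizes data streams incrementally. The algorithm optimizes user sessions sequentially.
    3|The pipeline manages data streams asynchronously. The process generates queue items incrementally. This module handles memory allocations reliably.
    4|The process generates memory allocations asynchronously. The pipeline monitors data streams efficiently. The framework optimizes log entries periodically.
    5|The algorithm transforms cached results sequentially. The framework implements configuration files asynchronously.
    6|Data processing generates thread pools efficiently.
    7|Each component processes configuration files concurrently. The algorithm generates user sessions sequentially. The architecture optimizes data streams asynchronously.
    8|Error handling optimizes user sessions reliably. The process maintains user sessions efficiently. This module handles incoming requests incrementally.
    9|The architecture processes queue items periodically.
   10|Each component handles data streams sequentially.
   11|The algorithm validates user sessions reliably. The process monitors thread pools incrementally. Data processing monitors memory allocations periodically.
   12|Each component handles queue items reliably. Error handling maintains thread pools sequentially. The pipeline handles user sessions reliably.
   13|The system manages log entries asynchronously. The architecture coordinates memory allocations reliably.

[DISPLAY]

The algorithm analyzes configuration files sequent
Each component coordinates database records reliab
The pipeline manages data streams asynchronously. 
The process generates memory allocations asynchron
The algorithm transforms cached results sequential
Data processing generates thread pools efficiently
Each component processes configuration files concu
Error handling optimizes user sessions reliably. T
The architecture processes queue items periodicall
Each compone┌───────────────────────┐equentially. 
The algorith│        Warning        │ reliably. Th
Each compone│ Proceed with changes? │liably. Error
The system m│     [OK]  Cancel      │ronously. The
            └───────────────────────┘             
                                                  
                                                  
                                                  
                                                  
                                                  
                                                  
                                                  
                                                  
                                                  
                                                  


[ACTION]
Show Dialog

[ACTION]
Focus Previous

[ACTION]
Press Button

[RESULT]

The algorithm analyzes configuration files sequent
Each component coordinates database records reliab
The pipeline manages data streams asynchronously. 
The process generates memory allocations asynchron
The algorithm transforms cached results sequential
Data processing generates thread pools efficiently
Each component processes configuration files concu
Error handling optimizes user sessions reliably. T
The architecture processes queue items periodicall
Each component handles data streams sequentially. 
The algorithm validates user sessions reliably. Th
Each component handles queue items reliably. Error
The system manages log entries asynchronously. The
                                                  
                                                  
                                                  
                                                  
                                                  
                                                  
                                                  
                                                  
                                                  
                                                  
                                                  
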